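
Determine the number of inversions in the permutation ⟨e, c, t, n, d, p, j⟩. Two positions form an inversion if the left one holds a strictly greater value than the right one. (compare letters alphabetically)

9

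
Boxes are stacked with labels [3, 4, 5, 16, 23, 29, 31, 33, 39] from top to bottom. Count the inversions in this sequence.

Sweep left to right; for each value list the smaller values that follow it:
3: 0
4: 0
5: 0
16: 0
23: 0
29: 0
31: 0
33: 0
39: 0
Sum: 0 + 0 + 0 + 0 + 0 + 0 + 0 + 0 + 0 = 0

0 inversions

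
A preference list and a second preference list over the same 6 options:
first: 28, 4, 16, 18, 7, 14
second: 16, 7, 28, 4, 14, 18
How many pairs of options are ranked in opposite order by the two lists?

Assign each item its position (1..6) in the first ordering, then rewrite the second ordering as that position sequence:
positions: 28→1, 4→2, 16→3, 18→4, 7→5, 14→6
second ordering as positions: [3, 5, 1, 2, 6, 4]
Discordant pairs = inversions in this position sequence.
3: 1, 2 → 2
5: 1, 2, 4 → 3
1: 0
2: 0
6: 4 → 1
4: 0
Total: 2 + 3 + 0 + 0 + 1 + 0 = 6

6 pairs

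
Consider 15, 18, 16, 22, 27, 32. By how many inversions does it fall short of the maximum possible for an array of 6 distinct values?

14 inversions short

Maximum inversions for 6 distinct elements is C(6, 2) = 6·5/2 = 15.
Current inversions — for each element, count later smaller elements:
15: 0
18: 1
16: 0
22: 0
27: 0
32: 0
Current total: 0 + 1 + 0 + 0 + 0 + 0 = 1
Shortfall: 15 − 1 = 14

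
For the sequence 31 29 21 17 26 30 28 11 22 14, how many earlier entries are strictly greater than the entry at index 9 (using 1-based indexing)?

5 such elements

The element at index 9 is 22.
Elements before it: 31, 29, 21, 17, 26, 30, 28, 11
Those larger than 22: 31, 29, 26, 30, 28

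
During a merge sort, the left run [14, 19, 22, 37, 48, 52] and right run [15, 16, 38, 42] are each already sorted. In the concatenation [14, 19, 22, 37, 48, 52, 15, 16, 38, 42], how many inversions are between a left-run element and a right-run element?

14

Take each right-half value and tally the left-half values above it:
r = 15: 19, 22, 37, 48, 52 → 5
r = 16: 19, 22, 37, 48, 52 → 5
r = 38: 48, 52 → 2
r = 42: 48, 52 → 2
Cross-inversions: 5 + 5 + 2 + 2 = 14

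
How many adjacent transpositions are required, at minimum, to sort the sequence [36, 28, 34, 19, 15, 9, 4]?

Each adjacent swap fixes exactly one inversion, so the minimum swap count equals the number of inversions.
Count inversions — for each element, later elements that are smaller:
36: 28, 34, 19, 15, 9, 4 → 6
28: 19, 15, 9, 4 → 4
34: 19, 15, 9, 4 → 4
19: 15, 9, 4 → 3
15: 9, 4 → 2
9: 4 → 1
4: none → 0
Total inversions: 6 + 4 + 4 + 3 + 2 + 1 + 0 = 20

Adjacent swaps: 20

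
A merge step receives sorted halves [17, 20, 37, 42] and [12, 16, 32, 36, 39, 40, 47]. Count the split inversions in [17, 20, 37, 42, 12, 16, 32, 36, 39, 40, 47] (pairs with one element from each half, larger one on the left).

Count, for every r in R, how many entries of L exceed r:
r = 12: 17, 20, 37, 42 → 4
r = 16: 17, 20, 37, 42 → 4
r = 32: 37, 42 → 2
r = 36: 37, 42 → 2
r = 39: 42 → 1
r = 40: 42 → 1
r = 47: none → 0
Cross-inversions: 4 + 4 + 2 + 2 + 1 + 1 + 0 = 14

14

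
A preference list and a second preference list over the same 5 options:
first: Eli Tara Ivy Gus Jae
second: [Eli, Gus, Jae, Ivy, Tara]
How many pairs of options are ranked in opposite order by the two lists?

5 pairs

Assign each item its position (1..5) in the first ordering, then rewrite the second ordering as that position sequence:
positions: Eli→1, Tara→2, Ivy→3, Gus→4, Jae→5
second ordering as positions: [1, 4, 5, 3, 2]
Discordant pairs = inversions in this position sequence.
1: 0
4: 3, 2 → 2
5: 3, 2 → 2
3: 2 → 1
2: 0
Total: 0 + 2 + 2 + 1 + 0 = 5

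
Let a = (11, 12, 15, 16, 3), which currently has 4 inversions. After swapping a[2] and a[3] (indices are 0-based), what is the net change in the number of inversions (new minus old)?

Positions 2 and 3 hold 15 and 16; after swapping, the array is [11, 12, 16, 15, 3].
Count, for each position, how many later elements it exceeds:
11: 1
12: 1
16: 2
15: 1
3: 0
Sum: 1 + 1 + 2 + 1 + 0 = 5
Change: 5 − 4 = +1

+1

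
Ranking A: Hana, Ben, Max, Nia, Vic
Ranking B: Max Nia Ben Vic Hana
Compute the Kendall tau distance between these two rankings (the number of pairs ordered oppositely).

Assign each item its position (1..5) in the first ordering, then rewrite the second ordering as that position sequence:
positions: Hana→1, Ben→2, Max→3, Nia→4, Vic→5
second ordering as positions: [3, 4, 2, 5, 1]
Discordant pairs = inversions in this position sequence.
3: 2, 1 → 2
4: 2, 1 → 2
2: 1 → 1
5: 1 → 1
1: 0
Total: 2 + 2 + 1 + 1 + 0 = 6

6 discordant pairs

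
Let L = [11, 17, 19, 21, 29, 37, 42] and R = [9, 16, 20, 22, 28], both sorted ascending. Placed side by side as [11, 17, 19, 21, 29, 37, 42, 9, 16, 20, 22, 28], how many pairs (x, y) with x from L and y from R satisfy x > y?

23

For each element r of the right run, count left-run elements greater than r:
r = 9: 11, 17, 19, 21, 29, 37, 42 → 7
r = 16: 17, 19, 21, 29, 37, 42 → 6
r = 20: 21, 29, 37, 42 → 4
r = 22: 29, 37, 42 → 3
r = 28: 29, 37, 42 → 3
Cross-inversions: 7 + 6 + 4 + 3 + 3 = 23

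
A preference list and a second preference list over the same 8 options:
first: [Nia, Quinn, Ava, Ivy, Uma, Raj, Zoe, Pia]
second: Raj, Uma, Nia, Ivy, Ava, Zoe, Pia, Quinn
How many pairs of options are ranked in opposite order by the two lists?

Assign each item its position (1..8) in the first ordering, then rewrite the second ordering as that position sequence:
positions: Nia→1, Quinn→2, Ava→3, Ivy→4, Uma→5, Raj→6, Zoe→7, Pia→8
second ordering as positions: [6, 5, 1, 4, 3, 7, 8, 2]
Discordant pairs = inversions in this position sequence.
6: 5, 1, 4, 3, 2 → 5
5: 1, 4, 3, 2 → 4
1: 0
4: 3, 2 → 2
3: 2 → 1
7: 2 → 1
8: 2 → 1
2: 0
Total: 5 + 4 + 0 + 2 + 1 + 1 + 1 + 0 = 14

14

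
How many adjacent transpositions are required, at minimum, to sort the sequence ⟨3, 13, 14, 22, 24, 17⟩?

Each adjacent swap fixes exactly one inversion, so the minimum swap count equals the number of inversions.
Count inversions — for each element, later elements that are smaller:
3: none → 0
13: none → 0
14: none → 0
22: 17 → 1
24: 17 → 1
17: none → 0
Total inversions: 0 + 0 + 0 + 1 + 1 + 0 = 2

2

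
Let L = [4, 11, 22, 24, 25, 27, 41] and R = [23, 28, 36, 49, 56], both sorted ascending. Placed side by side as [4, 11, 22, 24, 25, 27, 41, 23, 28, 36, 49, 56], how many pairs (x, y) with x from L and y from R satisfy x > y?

6

For each element r of the right run, count left-run elements greater than r:
r = 23: 24, 25, 27, 41 → 4
r = 28: 41 → 1
r = 36: 41 → 1
r = 49: none → 0
r = 56: none → 0
Cross-inversions: 4 + 1 + 1 + 0 + 0 = 6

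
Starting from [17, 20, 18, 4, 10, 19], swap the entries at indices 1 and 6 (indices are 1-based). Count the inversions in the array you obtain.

11 inversions

Positions 1 and 6 hold 17 and 19; after swapping, the array is [19, 20, 18, 4, 10, 17].
Element-by-element contributions:
19 → 18, 4, 10, 17 → 4
20 → 18, 4, 10, 17 → 4
18 → 4, 10, 17 → 3
4 → none → 0
10 → none → 0
17 → none → 0
Sum: 4 + 4 + 3 + 0 + 0 + 0 = 11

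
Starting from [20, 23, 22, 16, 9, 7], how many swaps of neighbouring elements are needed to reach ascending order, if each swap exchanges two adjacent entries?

The minimum number of adjacent swaps to sort an array equals its inversion count, since every such swap removes exactly one inversion.
Count inversions — for each element, later elements that are smaller:
20: 16, 9, 7 → 3
23: 22, 16, 9, 7 → 4
22: 16, 9, 7 → 3
16: 9, 7 → 2
9: 7 → 1
7: none → 0
Total inversions: 3 + 4 + 3 + 2 + 1 + 0 = 13

13 adjacent swaps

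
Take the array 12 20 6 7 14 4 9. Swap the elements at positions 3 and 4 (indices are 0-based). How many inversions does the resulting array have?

14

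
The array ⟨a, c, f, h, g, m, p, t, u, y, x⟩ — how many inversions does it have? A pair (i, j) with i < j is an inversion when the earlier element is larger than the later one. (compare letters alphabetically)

2 inversions

Sweep left to right; for each value list the smaller values that follow it:
a: 0
c: 0
f: 0
h: 1
g: 0
m: 0
p: 0
t: 0
u: 0
y: 1
x: 0
Sum: 0 + 0 + 0 + 1 + 0 + 0 + 0 + 0 + 0 + 1 + 0 = 2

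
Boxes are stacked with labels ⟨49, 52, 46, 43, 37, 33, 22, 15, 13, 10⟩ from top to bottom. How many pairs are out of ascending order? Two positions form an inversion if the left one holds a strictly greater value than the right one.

44 inversions

Count, for each position, how many later elements it exceeds:
49 → 46, 43, 37, 33, 22, 15, 13, 10 → 8
52 → 46, 43, 37, 33, 22, 15, 13, 10 → 8
46 → 43, 37, 33, 22, 15, 13, 10 → 7
43 → 37, 33, 22, 15, 13, 10 → 6
37 → 33, 22, 15, 13, 10 → 5
33 → 22, 15, 13, 10 → 4
22 → 15, 13, 10 → 3
15 → 13, 10 → 2
13 → 10 → 1
10 → none → 0
Sum: 8 + 8 + 7 + 6 + 5 + 4 + 3 + 2 + 1 + 0 = 44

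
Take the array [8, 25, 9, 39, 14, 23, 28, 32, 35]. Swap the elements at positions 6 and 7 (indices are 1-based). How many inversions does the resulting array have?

Positions 6 and 7 hold 23 and 28; after swapping, the array is [8, 25, 9, 39, 14, 28, 23, 32, 35].
Element-by-element contributions:
8 → none → 0
25 → 9, 14, 23 → 3
9 → none → 0
39 → 14, 28, 23, 32, 35 → 5
14 → none → 0
28 → 23 → 1
23 → none → 0
32 → none → 0
35 → none → 0
Sum: 0 + 3 + 0 + 5 + 0 + 1 + 0 + 0 + 0 = 9

9 inversions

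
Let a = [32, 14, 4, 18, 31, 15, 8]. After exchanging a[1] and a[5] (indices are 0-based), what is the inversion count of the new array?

Positions 1 and 5 hold 14 and 15; after swapping, the array is [32, 15, 4, 18, 31, 14, 8].
Sweep left to right; for each value list the smaller values that follow it:
32 → 15, 4, 18, 31, 14, 8 → 6
15 → 4, 14, 8 → 3
4 → none → 0
18 → 14, 8 → 2
31 → 14, 8 → 2
14 → 8 → 1
8 → none → 0
Sum: 6 + 3 + 0 + 2 + 2 + 1 + 0 = 14

Inversions: 14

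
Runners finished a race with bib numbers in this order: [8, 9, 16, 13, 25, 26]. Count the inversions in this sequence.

1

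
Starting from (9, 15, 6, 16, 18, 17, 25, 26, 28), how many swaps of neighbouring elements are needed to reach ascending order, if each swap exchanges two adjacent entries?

3

The minimum number of adjacent swaps to sort an array equals its inversion count, since every such swap removes exactly one inversion.
Count inversions — for each element, later elements that are smaller:
9: 6 → 1
15: 6 → 1
6: none → 0
16: none → 0
18: 17 → 1
17: none → 0
25: none → 0
26: none → 0
28: none → 0
Total inversions: 1 + 1 + 0 + 0 + 1 + 0 + 0 + 0 + 0 = 3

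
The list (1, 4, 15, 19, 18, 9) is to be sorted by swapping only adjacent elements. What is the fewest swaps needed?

4 adjacent swaps

The minimum number of adjacent swaps to sort an array equals its inversion count, since every such swap removes exactly one inversion.
Count inversions — for each element, later elements that are smaller:
1: none → 0
4: none → 0
15: 9 → 1
19: 18, 9 → 2
18: 9 → 1
9: none → 0
Total inversions: 0 + 0 + 1 + 2 + 1 + 0 = 4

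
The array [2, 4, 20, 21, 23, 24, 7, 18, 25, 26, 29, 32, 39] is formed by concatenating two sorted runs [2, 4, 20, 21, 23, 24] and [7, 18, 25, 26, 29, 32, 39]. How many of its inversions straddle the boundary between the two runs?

Take each right-half value and tally the left-half values above it:
r = 7: 20, 21, 23, 24 → 4
r = 18: 20, 21, 23, 24 → 4
r = 25: none → 0
r = 26: none → 0
r = 29: none → 0
r = 32: none → 0
r = 39: none → 0
Cross-inversions: 4 + 4 + 0 + 0 + 0 + 0 + 0 = 8

8 cross-inversions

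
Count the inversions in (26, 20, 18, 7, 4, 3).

15 out-of-order pairs

Element-by-element contributions:
26 → 20, 18, 7, 4, 3 → 5
20 → 18, 7, 4, 3 → 4
18 → 7, 4, 3 → 3
7 → 4, 3 → 2
4 → 3 → 1
3 → none → 0
Sum: 5 + 4 + 3 + 2 + 1 + 0 = 15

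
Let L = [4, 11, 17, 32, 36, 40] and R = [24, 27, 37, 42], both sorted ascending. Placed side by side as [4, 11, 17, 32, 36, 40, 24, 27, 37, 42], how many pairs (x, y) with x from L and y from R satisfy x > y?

7 split inversions

Count, for every r in R, how many entries of L exceed r:
r = 24: 32, 36, 40 → 3
r = 27: 32, 36, 40 → 3
r = 37: 40 → 1
r = 42: none → 0
Cross-inversions: 3 + 3 + 1 + 0 = 7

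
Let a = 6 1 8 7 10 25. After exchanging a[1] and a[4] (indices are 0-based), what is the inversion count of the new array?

Positions 1 and 4 hold 1 and 10; after swapping, the array is [6, 10, 8, 7, 1, 25].
Count, for each position, how many later elements it exceeds:
6: 1
10: 3
8: 2
7: 1
1: 0
25: 0
Sum: 1 + 3 + 2 + 1 + 0 + 0 = 7

7 inversions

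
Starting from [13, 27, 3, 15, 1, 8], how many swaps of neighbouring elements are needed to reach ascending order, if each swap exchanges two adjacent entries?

There are 10 swaps.

Each adjacent swap fixes exactly one inversion, so the minimum swap count equals the number of inversions.
Count inversions — for each element, later elements that are smaller:
13: 3, 1, 8 → 3
27: 3, 15, 1, 8 → 4
3: 1 → 1
15: 1, 8 → 2
1: none → 0
8: none → 0
Total inversions: 3 + 4 + 1 + 2 + 0 + 0 = 10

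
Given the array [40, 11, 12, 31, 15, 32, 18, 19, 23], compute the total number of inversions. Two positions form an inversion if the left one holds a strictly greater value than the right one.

15

For each element, count later entries that are smaller:
40: 8
11: 0
12: 0
31: 4
15: 0
32: 3
18: 0
19: 0
23: 0
Sum: 8 + 0 + 0 + 4 + 0 + 3 + 0 + 0 + 0 = 15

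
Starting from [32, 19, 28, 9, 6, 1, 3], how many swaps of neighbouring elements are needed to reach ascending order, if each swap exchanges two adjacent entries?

Each adjacent swap fixes exactly one inversion, so the minimum swap count equals the number of inversions.
Count inversions — for each element, later elements that are smaller:
32: 19, 28, 9, 6, 1, 3 → 6
19: 9, 6, 1, 3 → 4
28: 9, 6, 1, 3 → 4
9: 6, 1, 3 → 3
6: 1, 3 → 2
1: none → 0
3: none → 0
Total inversions: 6 + 4 + 4 + 3 + 2 + 0 + 0 = 19

19 swaps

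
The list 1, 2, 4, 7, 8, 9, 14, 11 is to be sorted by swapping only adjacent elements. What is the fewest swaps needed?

The minimum number of adjacent swaps to sort an array equals its inversion count, since every such swap removes exactly one inversion.
Count inversions — for each element, later elements that are smaller:
1: none → 0
2: none → 0
4: none → 0
7: none → 0
8: none → 0
9: none → 0
14: 11 → 1
11: none → 0
Total inversions: 0 + 0 + 0 + 0 + 0 + 0 + 1 + 0 = 1

Adjacent swaps: 1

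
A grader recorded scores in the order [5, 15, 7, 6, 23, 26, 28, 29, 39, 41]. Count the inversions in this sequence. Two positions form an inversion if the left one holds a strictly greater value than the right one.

Sweep left to right; for each value list the smaller values that follow it:
5 → none → 0
15 → 7, 6 → 2
7 → 6 → 1
6 → none → 0
23 → none → 0
26 → none → 0
28 → none → 0
29 → none → 0
39 → none → 0
41 → none → 0
Sum: 0 + 2 + 1 + 0 + 0 + 0 + 0 + 0 + 0 + 0 = 3

3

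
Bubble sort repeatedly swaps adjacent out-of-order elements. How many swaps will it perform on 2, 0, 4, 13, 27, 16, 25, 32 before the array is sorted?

There are 3 swaps.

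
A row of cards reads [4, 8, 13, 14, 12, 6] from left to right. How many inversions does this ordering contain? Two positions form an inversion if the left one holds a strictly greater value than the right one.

Inversions: 6

Element-by-element contributions:
4: 0
8: 1
13: 2
14: 2
12: 1
6: 0
Sum: 0 + 1 + 2 + 2 + 1 + 0 = 6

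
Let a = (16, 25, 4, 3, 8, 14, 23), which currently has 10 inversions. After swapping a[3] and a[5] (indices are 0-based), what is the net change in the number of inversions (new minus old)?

+3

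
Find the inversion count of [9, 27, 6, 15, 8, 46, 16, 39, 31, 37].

13

Element-by-element contributions:
9 → 6, 8 → 2
27 → 6, 15, 8, 16 → 4
6 → none → 0
15 → 8 → 1
8 → none → 0
46 → 16, 39, 31, 37 → 4
16 → none → 0
39 → 31, 37 → 2
31 → none → 0
37 → none → 0
Sum: 2 + 4 + 0 + 1 + 0 + 4 + 0 + 2 + 0 + 0 = 13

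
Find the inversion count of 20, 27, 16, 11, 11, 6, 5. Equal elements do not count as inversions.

19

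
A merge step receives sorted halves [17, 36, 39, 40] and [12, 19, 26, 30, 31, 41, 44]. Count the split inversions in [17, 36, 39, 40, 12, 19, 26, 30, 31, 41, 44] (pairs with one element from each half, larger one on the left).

Count, for every r in R, how many entries of L exceed r:
r = 12: 17, 36, 39, 40 → 4
r = 19: 36, 39, 40 → 3
r = 26: 36, 39, 40 → 3
r = 30: 36, 39, 40 → 3
r = 31: 36, 39, 40 → 3
r = 41: none → 0
r = 44: none → 0
Cross-inversions: 4 + 3 + 3 + 3 + 3 + 0 + 0 = 16

There are 16 split inversions.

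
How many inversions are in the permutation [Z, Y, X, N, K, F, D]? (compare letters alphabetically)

21

Count, for each position, how many later elements it exceeds:
Z → Y, X, N, K, F, D → 6
Y → X, N, K, F, D → 5
X → N, K, F, D → 4
N → K, F, D → 3
K → F, D → 2
F → D → 1
D → none → 0
Sum: 6 + 5 + 4 + 3 + 2 + 1 + 0 = 21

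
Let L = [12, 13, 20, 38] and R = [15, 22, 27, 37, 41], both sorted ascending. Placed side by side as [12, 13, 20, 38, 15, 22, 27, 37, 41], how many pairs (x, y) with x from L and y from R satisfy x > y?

Split inversions: 5

Count, for every r in R, how many entries of L exceed r:
r = 15: 20, 38 → 2
r = 22: 38 → 1
r = 27: 38 → 1
r = 37: 38 → 1
r = 41: none → 0
Cross-inversions: 2 + 1 + 1 + 1 + 0 = 5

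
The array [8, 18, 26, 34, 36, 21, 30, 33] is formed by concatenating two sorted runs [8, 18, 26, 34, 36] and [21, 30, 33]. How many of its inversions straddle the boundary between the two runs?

Count, for every r in R, how many entries of L exceed r:
r = 21: 26, 34, 36 → 3
r = 30: 34, 36 → 2
r = 33: 34, 36 → 2
Cross-inversions: 3 + 2 + 2 = 7

7 split inversions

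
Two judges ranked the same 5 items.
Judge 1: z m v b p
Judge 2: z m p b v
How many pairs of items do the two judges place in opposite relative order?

Assign each item its position (1..5) in the first ordering, then rewrite the second ordering as that position sequence:
positions: z→1, m→2, v→3, b→4, p→5
second ordering as positions: [1, 2, 5, 4, 3]
Discordant pairs = inversions in this position sequence.
1: 0
2: 0
5: 4, 3 → 2
4: 3 → 1
3: 0
Total: 0 + 0 + 2 + 1 + 0 = 3

3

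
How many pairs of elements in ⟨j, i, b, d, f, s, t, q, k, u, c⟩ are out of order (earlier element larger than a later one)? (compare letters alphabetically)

21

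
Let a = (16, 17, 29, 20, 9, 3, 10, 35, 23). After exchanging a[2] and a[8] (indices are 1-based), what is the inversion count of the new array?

Positions 2 and 8 hold 17 and 35; after swapping, the array is [16, 35, 29, 20, 9, 3, 10, 17, 23].
For each element, count later entries that are smaller:
16: 3
35: 7
29: 6
20: 4
9: 1
3: 0
10: 0
17: 0
23: 0
Sum: 3 + 7 + 6 + 4 + 1 + 0 + 0 + 0 + 0 = 21

21 inversions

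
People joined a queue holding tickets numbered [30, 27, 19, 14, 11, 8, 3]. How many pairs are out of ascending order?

Element-by-element contributions:
30: 6
27: 5
19: 4
14: 3
11: 2
8: 1
3: 0
Sum: 6 + 5 + 4 + 3 + 2 + 1 + 0 = 21

21 inversions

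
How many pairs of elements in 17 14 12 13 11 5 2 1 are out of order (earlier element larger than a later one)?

Out-of-order pairs: 27

Sweep left to right; for each value list the smaller values that follow it:
17 → 14, 12, 13, 11, 5, 2, 1 → 7
14 → 12, 13, 11, 5, 2, 1 → 6
12 → 11, 5, 2, 1 → 4
13 → 11, 5, 2, 1 → 4
11 → 5, 2, 1 → 3
5 → 2, 1 → 2
2 → 1 → 1
1 → none → 0
Sum: 7 + 6 + 4 + 4 + 3 + 2 + 1 + 0 = 27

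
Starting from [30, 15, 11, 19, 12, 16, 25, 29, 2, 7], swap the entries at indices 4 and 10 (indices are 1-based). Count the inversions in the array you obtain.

Positions 4 and 10 hold 19 and 7; after swapping, the array is [30, 15, 11, 7, 12, 16, 25, 29, 2, 19].
Sweep left to right; for each value list the smaller values that follow it:
30: 9
15: 4
11: 2
7: 1
12: 1
16: 1
25: 2
29: 2
2: 0
19: 0
Sum: 9 + 4 + 2 + 1 + 1 + 1 + 2 + 2 + 0 + 0 = 22

Inversions: 22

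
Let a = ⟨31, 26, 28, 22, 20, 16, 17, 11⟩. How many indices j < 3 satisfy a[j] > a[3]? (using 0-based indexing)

3

The element at index 3 is 22.
Elements before it: 31, 26, 28
Those larger than 22: 31, 26, 28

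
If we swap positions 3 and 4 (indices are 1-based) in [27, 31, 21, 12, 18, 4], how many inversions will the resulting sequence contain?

12

Positions 3 and 4 hold 21 and 12; after swapping, the array is [27, 31, 12, 21, 18, 4].
Element-by-element contributions:
27: 4
31: 4
12: 1
21: 2
18: 1
4: 0
Sum: 4 + 4 + 1 + 2 + 1 + 0 = 12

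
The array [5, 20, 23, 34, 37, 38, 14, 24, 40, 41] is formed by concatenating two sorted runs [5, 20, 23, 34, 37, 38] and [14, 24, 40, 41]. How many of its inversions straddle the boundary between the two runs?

8 cross-inversions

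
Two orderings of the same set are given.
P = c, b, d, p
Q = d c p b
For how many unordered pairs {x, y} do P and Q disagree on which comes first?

Assign each item its position (1..4) in the first ordering, then rewrite the second ordering as that position sequence:
positions: c→1, b→2, d→3, p→4
second ordering as positions: [3, 1, 4, 2]
Discordant pairs = inversions in this position sequence.
3: 1, 2 → 2
1: 0
4: 2 → 1
2: 0
Total: 2 + 0 + 1 + 0 = 3

3 disagreeing pairs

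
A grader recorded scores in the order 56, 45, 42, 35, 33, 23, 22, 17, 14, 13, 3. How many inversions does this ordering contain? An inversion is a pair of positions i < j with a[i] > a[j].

55 out-of-order pairs

Sweep left to right; for each value list the smaller values that follow it:
56: 10
45: 9
42: 8
35: 7
33: 6
23: 5
22: 4
17: 3
14: 2
13: 1
3: 0
Sum: 10 + 9 + 8 + 7 + 6 + 5 + 4 + 3 + 2 + 1 + 0 = 55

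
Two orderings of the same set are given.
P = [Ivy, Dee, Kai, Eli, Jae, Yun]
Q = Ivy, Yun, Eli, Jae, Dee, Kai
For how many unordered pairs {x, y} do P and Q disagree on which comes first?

8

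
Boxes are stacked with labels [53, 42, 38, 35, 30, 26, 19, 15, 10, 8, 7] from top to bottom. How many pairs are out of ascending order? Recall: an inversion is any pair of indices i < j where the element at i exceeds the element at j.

Element-by-element contributions:
53 → 42, 38, 35, 30, 26, 19, 15, 10, 8, 7 → 10
42 → 38, 35, 30, 26, 19, 15, 10, 8, 7 → 9
38 → 35, 30, 26, 19, 15, 10, 8, 7 → 8
35 → 30, 26, 19, 15, 10, 8, 7 → 7
30 → 26, 19, 15, 10, 8, 7 → 6
26 → 19, 15, 10, 8, 7 → 5
19 → 15, 10, 8, 7 → 4
15 → 10, 8, 7 → 3
10 → 8, 7 → 2
8 → 7 → 1
7 → none → 0
Sum: 10 + 9 + 8 + 7 + 6 + 5 + 4 + 3 + 2 + 1 + 0 = 55

There are 55 out-of-order pairs.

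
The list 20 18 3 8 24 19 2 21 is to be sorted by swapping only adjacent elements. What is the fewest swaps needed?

Minimum adjacent swaps = number of inversions (each swap of adjacent out-of-order elements removes one inversion and no swap can remove more).
Count inversions — for each element, later elements that are smaller:
20: 18, 3, 8, 19, 2 → 5
18: 3, 8, 2 → 3
3: 2 → 1
8: 2 → 1
24: 19, 2, 21 → 3
19: 2 → 1
2: none → 0
21: none → 0
Total inversions: 5 + 3 + 1 + 1 + 3 + 1 + 0 + 0 = 14

14 adjacent swaps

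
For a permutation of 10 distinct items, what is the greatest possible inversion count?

45 inversions

A reversed (strictly descending) arrangement makes every pair an inversion, giving C(10, 2) inversions.
C(10, 2) = 10·9/2 = 45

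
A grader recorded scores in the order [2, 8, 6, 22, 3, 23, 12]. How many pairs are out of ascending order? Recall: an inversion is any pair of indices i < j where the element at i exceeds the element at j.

6

Out-of-order index pairs (0-indexed):
(1,2): 8 > 6
(1,4): 8 > 3
(2,4): 6 > 3
(3,4): 22 > 3
(3,6): 22 > 12
(5,6): 23 > 12
That's 6 pairs.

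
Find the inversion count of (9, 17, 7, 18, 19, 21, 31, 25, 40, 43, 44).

3

For each element, count later entries that are smaller:
9: 1
17: 1
7: 0
18: 0
19: 0
21: 0
31: 1
25: 0
40: 0
43: 0
44: 0
Sum: 1 + 1 + 0 + 0 + 0 + 0 + 1 + 0 + 0 + 0 + 0 = 3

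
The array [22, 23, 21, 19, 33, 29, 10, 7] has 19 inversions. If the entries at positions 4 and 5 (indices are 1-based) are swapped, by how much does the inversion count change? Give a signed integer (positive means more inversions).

+1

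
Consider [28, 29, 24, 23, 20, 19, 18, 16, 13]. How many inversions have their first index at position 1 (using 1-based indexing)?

The element at index 1 is 28.
Elements after it: 29, 24, 23, 20, 19, 18, 16, 13
Those smaller than 28: 24, 23, 20, 19, 18, 16, 13

7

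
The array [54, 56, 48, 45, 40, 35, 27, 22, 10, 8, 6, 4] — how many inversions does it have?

65 inversions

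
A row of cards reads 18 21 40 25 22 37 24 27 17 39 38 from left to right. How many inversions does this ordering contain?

Element-by-element contributions:
18: 1
21: 1
40: 8
25: 3
22: 1
37: 3
24: 1
27: 1
17: 0
39: 1
38: 0
Sum: 1 + 1 + 8 + 3 + 1 + 3 + 1 + 1 + 0 + 1 + 0 = 20

Out-of-order pairs: 20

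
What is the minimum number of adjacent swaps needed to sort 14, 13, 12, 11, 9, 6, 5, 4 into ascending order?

28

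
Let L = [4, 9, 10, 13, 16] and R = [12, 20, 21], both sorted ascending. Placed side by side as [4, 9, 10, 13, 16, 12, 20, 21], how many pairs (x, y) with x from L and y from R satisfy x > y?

2

Count, for every r in R, how many entries of L exceed r:
r = 12: 13, 16 → 2
r = 20: none → 0
r = 21: none → 0
Cross-inversions: 2 + 0 + 0 = 2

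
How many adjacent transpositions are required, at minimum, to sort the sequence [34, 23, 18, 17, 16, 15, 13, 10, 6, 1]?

Minimum adjacent swaps = number of inversions (each swap of adjacent out-of-order elements removes one inversion and no swap can remove more).
Count inversions — for each element, later elements that are smaller:
34: 23, 18, 17, 16, 15, 13, 10, 6, 1 → 9
23: 18, 17, 16, 15, 13, 10, 6, 1 → 8
18: 17, 16, 15, 13, 10, 6, 1 → 7
17: 16, 15, 13, 10, 6, 1 → 6
16: 15, 13, 10, 6, 1 → 5
15: 13, 10, 6, 1 → 4
13: 10, 6, 1 → 3
10: 6, 1 → 2
6: 1 → 1
1: none → 0
Total inversions: 9 + 8 + 7 + 6 + 5 + 4 + 3 + 2 + 1 + 0 = 45

45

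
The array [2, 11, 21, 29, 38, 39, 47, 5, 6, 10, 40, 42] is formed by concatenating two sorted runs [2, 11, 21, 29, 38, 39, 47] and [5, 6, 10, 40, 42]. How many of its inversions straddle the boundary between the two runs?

Count, for every r in R, how many entries of L exceed r:
r = 5: 11, 21, 29, 38, 39, 47 → 6
r = 6: 11, 21, 29, 38, 39, 47 → 6
r = 10: 11, 21, 29, 38, 39, 47 → 6
r = 40: 47 → 1
r = 42: 47 → 1
Cross-inversions: 6 + 6 + 6 + 1 + 1 = 20

There are 20 split inversions.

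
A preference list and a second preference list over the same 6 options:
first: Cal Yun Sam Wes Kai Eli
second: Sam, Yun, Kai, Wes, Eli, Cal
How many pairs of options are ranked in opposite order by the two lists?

7 pairs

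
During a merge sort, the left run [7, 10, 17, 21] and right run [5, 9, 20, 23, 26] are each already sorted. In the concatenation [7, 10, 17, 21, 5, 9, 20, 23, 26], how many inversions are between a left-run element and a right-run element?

Count, for every r in R, how many entries of L exceed r:
r = 5: 7, 10, 17, 21 → 4
r = 9: 10, 17, 21 → 3
r = 20: 21 → 1
r = 23: none → 0
r = 26: none → 0
Cross-inversions: 4 + 3 + 1 + 0 + 0 = 8

8 split inversions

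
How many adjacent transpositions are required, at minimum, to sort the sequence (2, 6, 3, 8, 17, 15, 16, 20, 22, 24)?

3 adjacent swaps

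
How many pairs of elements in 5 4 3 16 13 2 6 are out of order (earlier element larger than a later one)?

11 inversions

Sweep left to right; for each value list the smaller values that follow it:
5 → 4, 3, 2 → 3
4 → 3, 2 → 2
3 → 2 → 1
16 → 13, 2, 6 → 3
13 → 2, 6 → 2
2 → none → 0
6 → none → 0
Sum: 3 + 2 + 1 + 3 + 2 + 0 + 0 = 11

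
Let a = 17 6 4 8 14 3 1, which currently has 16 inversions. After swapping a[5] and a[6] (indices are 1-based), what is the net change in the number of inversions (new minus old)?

Positions 5 and 6 hold 14 and 3; after swapping, the array is [17, 6, 4, 8, 3, 14, 1].
For each element, count later entries that are smaller:
17 → 6, 4, 8, 3, 14, 1 → 6
6 → 4, 3, 1 → 3
4 → 3, 1 → 2
8 → 3, 1 → 2
3 → 1 → 1
14 → 1 → 1
1 → none → 0
Sum: 6 + 3 + 2 + 2 + 1 + 1 + 0 = 15
Change: 15 − 16 = -1

-1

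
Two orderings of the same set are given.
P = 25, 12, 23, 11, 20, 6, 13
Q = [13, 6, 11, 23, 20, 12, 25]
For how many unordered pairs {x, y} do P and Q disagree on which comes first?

Assign each item its position (1..7) in the first ordering, then rewrite the second ordering as that position sequence:
positions: 25→1, 12→2, 23→3, 11→4, 20→5, 6→6, 13→7
second ordering as positions: [7, 6, 4, 3, 5, 2, 1]
Discordant pairs = inversions in this position sequence.
7: 6, 4, 3, 5, 2, 1 → 6
6: 4, 3, 5, 2, 1 → 5
4: 3, 2, 1 → 3
3: 2, 1 → 2
5: 2, 1 → 2
2: 1 → 1
1: 0
Total: 6 + 5 + 3 + 2 + 2 + 1 + 0 = 19

19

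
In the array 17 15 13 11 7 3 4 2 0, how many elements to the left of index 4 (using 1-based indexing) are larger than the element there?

3

The element at index 4 is 11.
Elements before it: 17, 15, 13
Those larger than 11: 17, 15, 13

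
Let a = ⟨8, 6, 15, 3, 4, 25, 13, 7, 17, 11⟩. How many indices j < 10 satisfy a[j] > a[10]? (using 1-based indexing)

4

The element at index 10 is 11.
Elements before it: 8, 6, 15, 3, 4, 25, 13, 7, 17
Those larger than 11: 15, 25, 13, 17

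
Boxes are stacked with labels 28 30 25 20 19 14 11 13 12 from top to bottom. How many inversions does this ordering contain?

Element-by-element contributions:
28 → 25, 20, 19, 14, 11, 13, 12 → 7
30 → 25, 20, 19, 14, 11, 13, 12 → 7
25 → 20, 19, 14, 11, 13, 12 → 6
20 → 19, 14, 11, 13, 12 → 5
19 → 14, 11, 13, 12 → 4
14 → 11, 13, 12 → 3
11 → none → 0
13 → 12 → 1
12 → none → 0
Sum: 7 + 7 + 6 + 5 + 4 + 3 + 0 + 1 + 0 = 33

33 out-of-order pairs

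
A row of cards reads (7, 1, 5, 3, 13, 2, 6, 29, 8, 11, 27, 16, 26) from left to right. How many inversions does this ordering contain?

19 out-of-order pairs

Count, for each position, how many later elements it exceeds:
7 → 1, 5, 3, 2, 6 → 5
1 → none → 0
5 → 3, 2 → 2
3 → 2 → 1
13 → 2, 6, 8, 11 → 4
2 → none → 0
6 → none → 0
29 → 8, 11, 27, 16, 26 → 5
8 → none → 0
11 → none → 0
27 → 16, 26 → 2
16 → none → 0
26 → none → 0
Sum: 5 + 0 + 2 + 1 + 4 + 0 + 0 + 5 + 0 + 0 + 2 + 0 + 0 = 19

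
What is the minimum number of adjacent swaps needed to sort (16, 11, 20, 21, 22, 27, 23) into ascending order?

Each adjacent swap fixes exactly one inversion, so the minimum swap count equals the number of inversions.
Count inversions — for each element, later elements that are smaller:
16: 11 → 1
11: none → 0
20: none → 0
21: none → 0
22: none → 0
27: 23 → 1
23: none → 0
Total inversions: 1 + 0 + 0 + 0 + 0 + 1 + 0 = 2

2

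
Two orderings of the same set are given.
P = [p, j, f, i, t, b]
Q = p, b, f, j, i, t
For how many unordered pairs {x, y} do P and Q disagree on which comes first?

There are 5 disagreeing pairs.

Assign each item its position (1..6) in the first ordering, then rewrite the second ordering as that position sequence:
positions: p→1, j→2, f→3, i→4, t→5, b→6
second ordering as positions: [1, 6, 3, 2, 4, 5]
Discordant pairs = inversions in this position sequence.
1: 0
6: 3, 2, 4, 5 → 4
3: 2 → 1
2: 0
4: 0
5: 0
Total: 0 + 4 + 1 + 0 + 0 + 0 = 5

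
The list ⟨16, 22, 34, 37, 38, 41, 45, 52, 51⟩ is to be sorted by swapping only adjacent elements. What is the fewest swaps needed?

There is 1 swap.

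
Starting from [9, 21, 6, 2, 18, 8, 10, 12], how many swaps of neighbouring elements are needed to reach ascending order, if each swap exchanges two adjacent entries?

Swaps: 13

The minimum number of adjacent swaps to sort an array equals its inversion count, since every such swap removes exactly one inversion.
Count inversions — for each element, later elements that are smaller:
9: 6, 2, 8 → 3
21: 6, 2, 18, 8, 10, 12 → 6
6: 2 → 1
2: none → 0
18: 8, 10, 12 → 3
8: none → 0
10: none → 0
12: none → 0
Total inversions: 3 + 6 + 1 + 0 + 3 + 0 + 0 + 0 = 13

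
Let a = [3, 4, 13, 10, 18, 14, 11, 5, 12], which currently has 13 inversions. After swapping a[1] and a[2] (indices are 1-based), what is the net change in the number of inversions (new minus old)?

Positions 1 and 2 hold 3 and 4; after swapping, the array is [4, 3, 13, 10, 18, 14, 11, 5, 12].
Count, for each position, how many later elements it exceeds:
4: 1
3: 0
13: 4
10: 1
18: 4
14: 3
11: 1
5: 0
12: 0
Sum: 1 + 0 + 4 + 1 + 4 + 3 + 1 + 0 + 0 = 14
Change: 14 − 13 = +1

+1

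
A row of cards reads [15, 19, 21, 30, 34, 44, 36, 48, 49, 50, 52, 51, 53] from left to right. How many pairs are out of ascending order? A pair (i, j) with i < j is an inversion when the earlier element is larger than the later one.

Count, for each position, how many later elements it exceeds:
15 → none → 0
19 → none → 0
21 → none → 0
30 → none → 0
34 → none → 0
44 → 36 → 1
36 → none → 0
48 → none → 0
49 → none → 0
50 → none → 0
52 → 51 → 1
51 → none → 0
53 → none → 0
Sum: 0 + 0 + 0 + 0 + 0 + 1 + 0 + 0 + 0 + 0 + 1 + 0 + 0 = 2

2 out-of-order pairs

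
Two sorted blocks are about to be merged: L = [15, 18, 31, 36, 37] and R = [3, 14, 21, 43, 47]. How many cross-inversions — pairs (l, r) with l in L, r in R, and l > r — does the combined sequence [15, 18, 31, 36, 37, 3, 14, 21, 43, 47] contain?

Cross-inversions: 13

Take each right-half value and tally the left-half values above it:
r = 3: 15, 18, 31, 36, 37 → 5
r = 14: 15, 18, 31, 36, 37 → 5
r = 21: 31, 36, 37 → 3
r = 43: none → 0
r = 47: none → 0
Cross-inversions: 5 + 5 + 3 + 0 + 0 = 13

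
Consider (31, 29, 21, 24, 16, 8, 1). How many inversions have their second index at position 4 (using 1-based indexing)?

The element at index 4 is 24.
Elements before it: 31, 29, 21
Those larger than 24: 31, 29

2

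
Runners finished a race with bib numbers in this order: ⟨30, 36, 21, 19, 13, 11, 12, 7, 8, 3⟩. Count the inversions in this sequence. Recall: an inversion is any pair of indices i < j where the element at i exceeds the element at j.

42

Element-by-element contributions:
30 → 21, 19, 13, 11, 12, 7, 8, 3 → 8
36 → 21, 19, 13, 11, 12, 7, 8, 3 → 8
21 → 19, 13, 11, 12, 7, 8, 3 → 7
19 → 13, 11, 12, 7, 8, 3 → 6
13 → 11, 12, 7, 8, 3 → 5
11 → 7, 8, 3 → 3
12 → 7, 8, 3 → 3
7 → 3 → 1
8 → 3 → 1
3 → none → 0
Sum: 8 + 8 + 7 + 6 + 5 + 3 + 3 + 1 + 1 + 0 = 42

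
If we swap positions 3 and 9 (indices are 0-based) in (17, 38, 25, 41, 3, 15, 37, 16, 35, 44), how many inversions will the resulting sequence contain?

Positions 3 and 9 hold 41 and 44; after swapping, the array is [17, 38, 25, 44, 3, 15, 37, 16, 35, 41].
Count, for each position, how many later elements it exceeds:
17 → 3, 15, 16 → 3
38 → 25, 3, 15, 37, 16, 35 → 6
25 → 3, 15, 16 → 3
44 → 3, 15, 37, 16, 35, 41 → 6
3 → none → 0
15 → none → 0
37 → 16, 35 → 2
16 → none → 0
35 → none → 0
41 → none → 0
Sum: 3 + 6 + 3 + 6 + 0 + 0 + 2 + 0 + 0 + 0 = 20

20 inversions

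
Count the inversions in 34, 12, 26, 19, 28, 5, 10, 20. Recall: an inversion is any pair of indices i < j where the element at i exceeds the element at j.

18 inversions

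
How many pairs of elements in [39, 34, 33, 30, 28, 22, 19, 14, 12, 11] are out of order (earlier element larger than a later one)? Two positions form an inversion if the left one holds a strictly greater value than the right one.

45 out-of-order pairs

Count, for each position, how many later elements it exceeds:
39: 9
34: 8
33: 7
30: 6
28: 5
22: 4
19: 3
14: 2
12: 1
11: 0
Sum: 9 + 8 + 7 + 6 + 5 + 4 + 3 + 2 + 1 + 0 = 45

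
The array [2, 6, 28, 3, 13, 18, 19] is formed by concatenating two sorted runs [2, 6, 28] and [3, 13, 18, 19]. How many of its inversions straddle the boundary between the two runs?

For each element r of the right run, count left-run elements greater than r:
r = 3: 6, 28 → 2
r = 13: 28 → 1
r = 18: 28 → 1
r = 19: 28 → 1
Cross-inversions: 2 + 1 + 1 + 1 = 5

5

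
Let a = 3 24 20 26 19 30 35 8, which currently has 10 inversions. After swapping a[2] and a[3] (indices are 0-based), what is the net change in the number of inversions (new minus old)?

Positions 2 and 3 hold 20 and 26; after swapping, the array is [3, 24, 26, 20, 19, 30, 35, 8].
Element-by-element contributions:
3 → none → 0
24 → 20, 19, 8 → 3
26 → 20, 19, 8 → 3
20 → 19, 8 → 2
19 → 8 → 1
30 → 8 → 1
35 → 8 → 1
8 → none → 0
Sum: 0 + 3 + 3 + 2 + 1 + 1 + 1 + 0 = 11
Change: 11 − 10 = +1

+1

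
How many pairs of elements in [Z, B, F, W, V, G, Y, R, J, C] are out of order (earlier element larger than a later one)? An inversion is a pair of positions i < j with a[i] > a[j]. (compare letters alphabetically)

26

For each element, count later entries that are smaller:
Z → B, F, W, V, G, Y, R, J, C → 9
B → none → 0
F → C → 1
W → V, G, R, J, C → 5
V → G, R, J, C → 4
G → C → 1
Y → R, J, C → 3
R → J, C → 2
J → C → 1
C → none → 0
Sum: 9 + 0 + 1 + 5 + 4 + 1 + 3 + 2 + 1 + 0 = 26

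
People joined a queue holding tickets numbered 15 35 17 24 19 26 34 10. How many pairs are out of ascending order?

Count, for each position, how many later elements it exceeds:
15 → 10 → 1
35 → 17, 24, 19, 26, 34, 10 → 6
17 → 10 → 1
24 → 19, 10 → 2
19 → 10 → 1
26 → 10 → 1
34 → 10 → 1
10 → none → 0
Sum: 1 + 6 + 1 + 2 + 1 + 1 + 1 + 0 = 13

13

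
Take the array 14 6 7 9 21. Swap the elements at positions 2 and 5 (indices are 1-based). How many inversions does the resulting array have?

Positions 2 and 5 hold 6 and 21; after swapping, the array is [14, 21, 7, 9, 6].
Count, for each position, how many later elements it exceeds:
14 → 7, 9, 6 → 3
21 → 7, 9, 6 → 3
7 → 6 → 1
9 → 6 → 1
6 → none → 0
Sum: 3 + 3 + 1 + 1 + 0 = 8

Inversions: 8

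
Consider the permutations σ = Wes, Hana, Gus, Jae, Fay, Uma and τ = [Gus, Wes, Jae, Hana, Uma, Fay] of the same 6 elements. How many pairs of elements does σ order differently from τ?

4 discordant pairs

Assign each item its position (1..6) in the first ordering, then rewrite the second ordering as that position sequence:
positions: Wes→1, Hana→2, Gus→3, Jae→4, Fay→5, Uma→6
second ordering as positions: [3, 1, 4, 2, 6, 5]
Discordant pairs = inversions in this position sequence.
3: 1, 2 → 2
1: 0
4: 2 → 1
2: 0
6: 5 → 1
5: 0
Total: 2 + 0 + 1 + 0 + 1 + 0 = 4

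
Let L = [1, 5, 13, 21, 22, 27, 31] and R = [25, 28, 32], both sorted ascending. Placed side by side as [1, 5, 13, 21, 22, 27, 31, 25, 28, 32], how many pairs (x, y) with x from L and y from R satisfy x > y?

3

For each element r of the right run, count left-run elements greater than r:
r = 25: 27, 31 → 2
r = 28: 31 → 1
r = 32: none → 0
Cross-inversions: 2 + 1 + 0 = 3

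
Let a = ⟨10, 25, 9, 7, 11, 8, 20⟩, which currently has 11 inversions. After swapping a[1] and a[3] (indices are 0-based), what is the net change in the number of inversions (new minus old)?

-3

Positions 1 and 3 hold 25 and 7; after swapping, the array is [10, 7, 9, 25, 11, 8, 20].
Element-by-element contributions:
10 → 7, 9, 8 → 3
7 → none → 0
9 → 8 → 1
25 → 11, 8, 20 → 3
11 → 8 → 1
8 → none → 0
20 → none → 0
Sum: 3 + 0 + 1 + 3 + 1 + 0 + 0 = 8
Change: 8 − 11 = -3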